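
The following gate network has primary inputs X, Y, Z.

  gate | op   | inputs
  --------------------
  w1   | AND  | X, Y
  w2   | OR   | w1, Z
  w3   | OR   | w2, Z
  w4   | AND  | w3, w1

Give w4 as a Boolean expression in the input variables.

w1 = X AND Y
w2 = w1 OR Z = (X AND Y) OR Z
w3 = w2 OR Z = ((X AND Y) OR Z) OR Z
w4 = w3 AND w1 = (((X AND Y) OR Z) OR Z) AND (X AND Y)

(((X AND Y) OR Z) OR Z) AND (X AND Y)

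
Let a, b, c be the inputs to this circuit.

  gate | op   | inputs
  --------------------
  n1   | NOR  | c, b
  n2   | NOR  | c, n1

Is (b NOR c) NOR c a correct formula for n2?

Yes

n1 = c NOR b
n2 = c NOR n1 = c NOR (c NOR b)
At a=0, b=0, c=0: circuit gives 0, formula gives 0.
At a=0, b=1, c=0: circuit gives 1, formula gives 1.
Agrees on all 8 inputs.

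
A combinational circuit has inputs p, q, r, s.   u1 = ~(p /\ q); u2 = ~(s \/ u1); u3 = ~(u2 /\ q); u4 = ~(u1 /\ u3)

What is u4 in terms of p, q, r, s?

~((~(p /\ q)) /\ (~((~(s \/ (~(p /\ q)))) /\ q)))

u1 = ~(p /\ q)
u2 = ~(s \/ u1) = ~(s \/ (~(p /\ q)))
u3 = ~(u2 /\ q) = ~((~(s \/ (~(p /\ q)))) /\ q)
u4 = ~(u1 /\ u3) = ~((~(p /\ q)) /\ (~((~(s \/ (~(p /\ q)))) /\ q)))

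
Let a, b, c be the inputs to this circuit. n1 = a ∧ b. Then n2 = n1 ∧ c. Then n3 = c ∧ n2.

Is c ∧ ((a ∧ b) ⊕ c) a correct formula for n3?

n1 = a ∧ b
n2 = n1 ∧ c = (a ∧ b) ∧ c
n3 = c ∧ n2 = c ∧ ((a ∧ b) ∧ c)
At a=0, b=0, c=1: circuit gives 0, formula gives 1.

No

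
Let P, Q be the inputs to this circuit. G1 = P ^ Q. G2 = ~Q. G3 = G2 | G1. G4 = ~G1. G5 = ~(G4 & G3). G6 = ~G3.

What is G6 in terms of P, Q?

G1 = P ^ Q
G2 = ~Q
G3 = G2 | G1 = ~Q | (P ^ Q)
G6 = ~G3 = ~(~Q | (P ^ Q))

~(~Q | (P ^ Q))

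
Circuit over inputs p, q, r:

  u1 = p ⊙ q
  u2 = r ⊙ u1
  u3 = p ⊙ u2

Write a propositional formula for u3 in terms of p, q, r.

u1 = p ⊙ q
u2 = r ⊙ u1 = r ⊙ (p ⊙ q)
u3 = p ⊙ u2 = p ⊙ (r ⊙ (p ⊙ q))

p ⊙ (r ⊙ (p ⊙ q))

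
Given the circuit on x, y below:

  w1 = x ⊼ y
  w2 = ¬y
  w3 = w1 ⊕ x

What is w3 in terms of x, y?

w1 = x ⊼ y
w3 = w1 ⊕ x = (x ⊼ y) ⊕ x

(x ⊼ y) ⊕ x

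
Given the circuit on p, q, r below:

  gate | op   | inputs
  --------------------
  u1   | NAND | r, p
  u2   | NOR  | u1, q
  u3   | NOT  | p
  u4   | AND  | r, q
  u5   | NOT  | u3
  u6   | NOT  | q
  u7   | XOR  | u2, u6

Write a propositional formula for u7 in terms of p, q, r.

u1 = r NAND p
u2 = u1 NOR q = (r NAND p) NOR q
u6 = NOT q
u7 = u2 XOR u6 = ((r NAND p) NOR q) XOR NOT q

((r NAND p) NOR q) XOR NOT q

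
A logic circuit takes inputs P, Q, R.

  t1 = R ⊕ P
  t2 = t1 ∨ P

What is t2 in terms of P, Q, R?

t1 = R ⊕ P
t2 = t1 ∨ P = (R ⊕ P) ∨ P

(R ⊕ P) ∨ P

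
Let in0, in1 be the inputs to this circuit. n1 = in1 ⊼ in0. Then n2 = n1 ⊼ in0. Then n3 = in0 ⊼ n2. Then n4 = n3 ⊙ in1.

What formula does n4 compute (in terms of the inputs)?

(in0 ⊼ ((in1 ⊼ in0) ⊼ in0)) ⊙ in1

n1 = in1 ⊼ in0
n2 = n1 ⊼ in0 = (in1 ⊼ in0) ⊼ in0
n3 = in0 ⊼ n2 = in0 ⊼ ((in1 ⊼ in0) ⊼ in0)
n4 = n3 ⊙ in1 = (in0 ⊼ ((in1 ⊼ in0) ⊼ in0)) ⊙ in1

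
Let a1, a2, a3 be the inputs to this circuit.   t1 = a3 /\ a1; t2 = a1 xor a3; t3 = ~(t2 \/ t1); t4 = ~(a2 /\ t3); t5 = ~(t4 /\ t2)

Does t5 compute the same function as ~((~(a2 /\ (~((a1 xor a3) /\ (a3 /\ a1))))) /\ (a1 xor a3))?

No

t1 = a3 /\ a1
t2 = a1 xor a3
t3 = ~(t2 \/ t1) = ~((a1 xor a3) \/ (a3 /\ a1))
t4 = ~(a2 /\ t3) = ~(a2 /\ (~((a1 xor a3) \/ (a3 /\ a1))))
t5 = ~(t4 /\ t2) = ~((~(a2 /\ (~((a1 xor a3) \/ (a3 /\ a1))))) /\ (a1 xor a3))
At a1=0, a2=1, a3=1: circuit gives 0, formula gives 1.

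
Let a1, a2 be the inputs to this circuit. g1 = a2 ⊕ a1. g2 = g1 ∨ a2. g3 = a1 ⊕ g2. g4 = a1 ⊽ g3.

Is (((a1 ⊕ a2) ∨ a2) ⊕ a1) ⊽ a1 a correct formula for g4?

Yes

g1 = a2 ⊕ a1
g2 = g1 ∨ a2 = (a2 ⊕ a1) ∨ a2
g3 = a1 ⊕ g2 = a1 ⊕ ((a2 ⊕ a1) ∨ a2)
g4 = a1 ⊽ g3 = a1 ⊽ (a1 ⊕ ((a2 ⊕ a1) ∨ a2))
At a1=0, a2=1: circuit gives 0, formula gives 0.
At a1=0, a2=0: circuit gives 1, formula gives 1.
Agrees on all 4 inputs.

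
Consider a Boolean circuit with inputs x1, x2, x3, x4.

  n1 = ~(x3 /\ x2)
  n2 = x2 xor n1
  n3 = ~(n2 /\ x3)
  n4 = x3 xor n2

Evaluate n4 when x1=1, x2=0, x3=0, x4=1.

1

n1 = ~(0 /\ 0) = 1
n2 = 0 xor 1 = 1
n4 = 0 xor 1 = 1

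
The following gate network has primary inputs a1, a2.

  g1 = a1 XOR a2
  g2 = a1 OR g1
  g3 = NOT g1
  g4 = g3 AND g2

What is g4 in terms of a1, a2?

NOT (a1 XOR a2) AND (a1 OR (a1 XOR a2))

g1 = a1 XOR a2
g2 = a1 OR g1 = a1 OR (a1 XOR a2)
g3 = NOT g1 = NOT (a1 XOR a2)
g4 = g3 AND g2 = NOT (a1 XOR a2) AND (a1 OR (a1 XOR a2))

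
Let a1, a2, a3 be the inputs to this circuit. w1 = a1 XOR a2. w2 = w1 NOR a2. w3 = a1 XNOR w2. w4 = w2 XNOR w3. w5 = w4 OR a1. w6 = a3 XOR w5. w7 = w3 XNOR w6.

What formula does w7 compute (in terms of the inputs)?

w1 = a1 XOR a2
w2 = w1 NOR a2 = (a1 XOR a2) NOR a2
w3 = a1 XNOR w2 = a1 XNOR ((a1 XOR a2) NOR a2)
w4 = w2 XNOR w3 = ((a1 XOR a2) NOR a2) XNOR (a1 XNOR ((a1 XOR a2) NOR a2))
w5 = w4 OR a1 = (((a1 XOR a2) NOR a2) XNOR (a1 XNOR ((a1 XOR a2) NOR a2))) OR a1
w6 = a3 XOR w5 = a3 XOR ((((a1 XOR a2) NOR a2) XNOR (a1 XNOR ((a1 XOR a2) NOR a2))) OR a1)
w7 = w3 XNOR w6 = (a1 XNOR ((a1 XOR a2) NOR a2)) XNOR (a3 XOR ((((a1 XOR a2) NOR a2) XNOR (a1 XNOR ((a1 XOR a2) NOR a2))) OR a1))

(a1 XNOR ((a1 XOR a2) NOR a2)) XNOR (a3 XOR ((((a1 XOR a2) NOR a2) XNOR (a1 XNOR ((a1 XOR a2) NOR a2))) OR a1))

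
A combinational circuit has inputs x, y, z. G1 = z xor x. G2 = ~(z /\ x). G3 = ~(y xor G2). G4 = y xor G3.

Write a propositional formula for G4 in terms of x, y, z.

y xor (~(y xor (~(z /\ x))))

G2 = ~(z /\ x)
G3 = ~(y xor G2) = ~(y xor (~(z /\ x)))
G4 = y xor G3 = y xor (~(y xor (~(z /\ x))))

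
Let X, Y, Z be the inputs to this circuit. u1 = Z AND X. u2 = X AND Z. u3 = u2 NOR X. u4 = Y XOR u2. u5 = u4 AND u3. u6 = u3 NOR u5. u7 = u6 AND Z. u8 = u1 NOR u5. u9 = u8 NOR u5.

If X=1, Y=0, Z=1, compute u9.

1

u1 = 1 AND 1 = 1
u2 = 1 AND 1 = 1
u3 = 1 NOR 1 = 0
u4 = 0 XOR 1 = 1
u5 = 1 AND 0 = 0
u8 = 1 NOR 0 = 0
u9 = 0 NOR 0 = 1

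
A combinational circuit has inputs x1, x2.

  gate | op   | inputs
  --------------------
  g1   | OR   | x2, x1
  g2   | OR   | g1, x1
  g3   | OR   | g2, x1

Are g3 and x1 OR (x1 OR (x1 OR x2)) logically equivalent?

Yes

g1 = x2 OR x1
g2 = g1 OR x1 = (x2 OR x1) OR x1
g3 = g2 OR x1 = ((x2 OR x1) OR x1) OR x1
At x1=0, x2=0: circuit gives 0, formula gives 0.
At x1=0, x2=1: circuit gives 1, formula gives 1.
Agrees on all 4 inputs.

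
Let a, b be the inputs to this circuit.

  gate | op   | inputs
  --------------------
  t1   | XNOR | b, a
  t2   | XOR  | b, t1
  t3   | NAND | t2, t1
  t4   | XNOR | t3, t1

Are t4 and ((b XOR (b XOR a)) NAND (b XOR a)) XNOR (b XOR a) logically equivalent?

No

t1 = b XNOR a
t2 = b XOR t1 = b XOR (b XNOR a)
t3 = t2 NAND t1 = (b XOR (b XNOR a)) NAND (b XNOR a)
t4 = t3 XNOR t1 = ((b XOR (b XNOR a)) NAND (b XNOR a)) XNOR (b XNOR a)
At a=0, b=1: circuit gives 0, formula gives 1.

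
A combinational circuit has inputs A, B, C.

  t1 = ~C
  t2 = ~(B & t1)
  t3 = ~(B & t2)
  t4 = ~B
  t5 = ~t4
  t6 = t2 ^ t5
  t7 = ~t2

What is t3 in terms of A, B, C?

~(B & (~(B & ~C)))

t1 = ~C
t2 = ~(B & t1) = ~(B & ~C)
t3 = ~(B & t2) = ~(B & (~(B & ~C)))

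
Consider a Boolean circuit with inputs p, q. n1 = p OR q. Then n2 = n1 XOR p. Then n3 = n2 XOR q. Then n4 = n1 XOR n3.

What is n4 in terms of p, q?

(p OR q) XOR (((p OR q) XOR p) XOR q)

n1 = p OR q
n2 = n1 XOR p = (p OR q) XOR p
n3 = n2 XOR q = ((p OR q) XOR p) XOR q
n4 = n1 XOR n3 = (p OR q) XOR (((p OR q) XOR p) XOR q)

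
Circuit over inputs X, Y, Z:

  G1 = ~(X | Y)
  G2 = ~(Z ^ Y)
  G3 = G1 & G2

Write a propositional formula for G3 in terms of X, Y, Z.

(~(X | Y)) & (~(Z ^ Y))

G1 = ~(X | Y)
G2 = ~(Z ^ Y)
G3 = G1 & G2 = (~(X | Y)) & (~(Z ^ Y))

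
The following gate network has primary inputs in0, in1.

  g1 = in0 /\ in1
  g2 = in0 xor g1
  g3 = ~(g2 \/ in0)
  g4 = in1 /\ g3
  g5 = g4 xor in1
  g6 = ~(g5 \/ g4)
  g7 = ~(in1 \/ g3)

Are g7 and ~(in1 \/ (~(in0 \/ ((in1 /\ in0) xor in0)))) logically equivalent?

g1 = in0 /\ in1
g2 = in0 xor g1 = in0 xor (in0 /\ in1)
g3 = ~(g2 \/ in0) = ~((in0 xor (in0 /\ in1)) \/ in0)
g7 = ~(in1 \/ g3) = ~(in1 \/ (~((in0 xor (in0 /\ in1)) \/ in0)))
At in0=0, in1=0: circuit gives 0, formula gives 0.
At in0=1, in1=0: circuit gives 1, formula gives 1.
Agrees on all 4 inputs.

Yes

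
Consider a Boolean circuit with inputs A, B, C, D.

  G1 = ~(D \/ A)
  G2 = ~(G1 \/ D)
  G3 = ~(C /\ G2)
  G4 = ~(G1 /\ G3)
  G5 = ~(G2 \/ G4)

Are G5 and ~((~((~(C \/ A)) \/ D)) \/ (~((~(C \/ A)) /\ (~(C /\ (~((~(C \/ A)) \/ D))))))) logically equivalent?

No

G1 = ~(D \/ A)
G2 = ~(G1 \/ D) = ~((~(D \/ A)) \/ D)
G3 = ~(C /\ G2) = ~(C /\ (~((~(D \/ A)) \/ D)))
G4 = ~(G1 /\ G3) = ~((~(D \/ A)) /\ (~(C /\ (~((~(D \/ A)) \/ D)))))
G5 = ~(G2 \/ G4) = ~((~((~(D \/ A)) \/ D)) \/ (~((~(D \/ A)) /\ (~(C /\ (~((~(D \/ A)) \/ D)))))))
At A=0, B=0, C=0, D=1: circuit gives 0, formula gives 1.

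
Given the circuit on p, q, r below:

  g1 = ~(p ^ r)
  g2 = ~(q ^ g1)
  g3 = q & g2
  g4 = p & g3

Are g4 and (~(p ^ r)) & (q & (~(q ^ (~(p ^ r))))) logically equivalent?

No

g1 = ~(p ^ r)
g2 = ~(q ^ g1) = ~(q ^ (~(p ^ r)))
g3 = q & g2 = q & (~(q ^ (~(p ^ r))))
g4 = p & g3 = p & (q & (~(q ^ (~(p ^ r)))))
At p=0, q=1, r=0: circuit gives 0, formula gives 1.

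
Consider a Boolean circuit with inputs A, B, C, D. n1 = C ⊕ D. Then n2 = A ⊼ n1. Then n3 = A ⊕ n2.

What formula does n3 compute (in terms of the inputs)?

n1 = C ⊕ D
n2 = A ⊼ n1 = A ⊼ (C ⊕ D)
n3 = A ⊕ n2 = A ⊕ (A ⊼ (C ⊕ D))

A ⊕ (A ⊼ (C ⊕ D))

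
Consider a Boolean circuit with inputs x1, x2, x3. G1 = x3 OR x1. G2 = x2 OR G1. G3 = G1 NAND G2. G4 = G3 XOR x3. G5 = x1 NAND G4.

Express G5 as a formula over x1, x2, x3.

x1 NAND (((x3 OR x1) NAND (x2 OR (x3 OR x1))) XOR x3)

G1 = x3 OR x1
G2 = x2 OR G1 = x2 OR (x3 OR x1)
G3 = G1 NAND G2 = (x3 OR x1) NAND (x2 OR (x3 OR x1))
G4 = G3 XOR x3 = ((x3 OR x1) NAND (x2 OR (x3 OR x1))) XOR x3
G5 = x1 NAND G4 = x1 NAND (((x3 OR x1) NAND (x2 OR (x3 OR x1))) XOR x3)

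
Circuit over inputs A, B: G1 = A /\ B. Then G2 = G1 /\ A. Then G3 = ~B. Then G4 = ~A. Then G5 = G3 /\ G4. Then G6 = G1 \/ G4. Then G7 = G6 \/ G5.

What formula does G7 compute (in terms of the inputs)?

((A /\ B) \/ ~A) \/ (~B /\ ~A)

G1 = A /\ B
G3 = ~B
G4 = ~A
G5 = G3 /\ G4 = ~B /\ ~A
G6 = G1 \/ G4 = (A /\ B) \/ ~A
G7 = G6 \/ G5 = ((A /\ B) \/ ~A) \/ (~B /\ ~A)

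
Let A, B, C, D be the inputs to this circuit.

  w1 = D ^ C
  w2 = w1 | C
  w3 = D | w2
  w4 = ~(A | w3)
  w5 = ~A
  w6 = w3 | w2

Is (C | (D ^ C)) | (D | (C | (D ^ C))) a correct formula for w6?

Yes

w1 = D ^ C
w2 = w1 | C = (D ^ C) | C
w3 = D | w2 = D | ((D ^ C) | C)
w6 = w3 | w2 = (D | ((D ^ C) | C)) | ((D ^ C) | C)
At A=0, B=0, C=0, D=0: circuit gives 0, formula gives 0.
At A=0, B=0, C=0, D=1: circuit gives 1, formula gives 1.
Agrees on all 16 inputs.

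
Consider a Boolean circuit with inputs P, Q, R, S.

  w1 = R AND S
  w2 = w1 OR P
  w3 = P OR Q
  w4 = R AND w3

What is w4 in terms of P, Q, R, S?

w3 = P OR Q
w4 = R AND w3 = R AND (P OR Q)

R AND (P OR Q)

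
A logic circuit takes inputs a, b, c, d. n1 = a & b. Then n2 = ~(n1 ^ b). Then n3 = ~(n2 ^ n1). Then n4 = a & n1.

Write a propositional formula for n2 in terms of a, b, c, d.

~((a & b) ^ b)

n1 = a & b
n2 = ~(n1 ^ b) = ~((a & b) ^ b)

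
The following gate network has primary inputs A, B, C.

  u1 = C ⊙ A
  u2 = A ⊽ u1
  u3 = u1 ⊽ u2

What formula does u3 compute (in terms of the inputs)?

(C ⊙ A) ⊽ (A ⊽ (C ⊙ A))

u1 = C ⊙ A
u2 = A ⊽ u1 = A ⊽ (C ⊙ A)
u3 = u1 ⊽ u2 = (C ⊙ A) ⊽ (A ⊽ (C ⊙ A))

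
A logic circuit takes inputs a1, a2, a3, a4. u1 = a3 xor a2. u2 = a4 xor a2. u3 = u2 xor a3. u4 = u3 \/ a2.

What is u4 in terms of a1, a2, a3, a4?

((a4 xor a2) xor a3) \/ a2

u2 = a4 xor a2
u3 = u2 xor a3 = (a4 xor a2) xor a3
u4 = u3 \/ a2 = ((a4 xor a2) xor a3) \/ a2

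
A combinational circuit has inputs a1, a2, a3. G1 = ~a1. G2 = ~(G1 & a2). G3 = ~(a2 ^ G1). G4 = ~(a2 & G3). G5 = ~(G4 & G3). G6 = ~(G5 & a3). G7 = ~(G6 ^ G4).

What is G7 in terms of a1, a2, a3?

G1 = ~a1
G3 = ~(a2 ^ G1) = ~(a2 ^ ~a1)
G4 = ~(a2 & G3) = ~(a2 & (~(a2 ^ ~a1)))
G5 = ~(G4 & G3) = ~((~(a2 & (~(a2 ^ ~a1)))) & (~(a2 ^ ~a1)))
G6 = ~(G5 & a3) = ~((~((~(a2 & (~(a2 ^ ~a1)))) & (~(a2 ^ ~a1)))) & a3)
G7 = ~(G6 ^ G4) = ~((~((~((~(a2 & (~(a2 ^ ~a1)))) & (~(a2 ^ ~a1)))) & a3)) ^ (~(a2 & (~(a2 ^ ~a1)))))

~((~((~((~(a2 & (~(a2 ^ ~a1)))) & (~(a2 ^ ~a1)))) & a3)) ^ (~(a2 & (~(a2 ^ ~a1)))))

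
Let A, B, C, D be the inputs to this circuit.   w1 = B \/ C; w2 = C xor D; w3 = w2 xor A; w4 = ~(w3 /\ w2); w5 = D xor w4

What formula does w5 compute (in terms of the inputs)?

w2 = C xor D
w3 = w2 xor A = (C xor D) xor A
w4 = ~(w3 /\ w2) = ~(((C xor D) xor A) /\ (C xor D))
w5 = D xor w4 = D xor (~(((C xor D) xor A) /\ (C xor D)))

D xor (~(((C xor D) xor A) /\ (C xor D)))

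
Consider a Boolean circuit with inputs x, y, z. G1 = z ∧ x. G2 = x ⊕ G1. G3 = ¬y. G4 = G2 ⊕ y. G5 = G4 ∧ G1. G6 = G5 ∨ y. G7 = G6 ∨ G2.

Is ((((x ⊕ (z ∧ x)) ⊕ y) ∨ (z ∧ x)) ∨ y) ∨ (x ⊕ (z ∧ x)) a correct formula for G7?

No

G1 = z ∧ x
G2 = x ⊕ G1 = x ⊕ (z ∧ x)
G4 = G2 ⊕ y = (x ⊕ (z ∧ x)) ⊕ y
G5 = G4 ∧ G1 = ((x ⊕ (z ∧ x)) ⊕ y) ∧ (z ∧ x)
G6 = G5 ∨ y = (((x ⊕ (z ∧ x)) ⊕ y) ∧ (z ∧ x)) ∨ y
G7 = G6 ∨ G2 = ((((x ⊕ (z ∧ x)) ⊕ y) ∧ (z ∧ x)) ∨ y) ∨ (x ⊕ (z ∧ x))
At x=1, y=0, z=1: circuit gives 0, formula gives 1.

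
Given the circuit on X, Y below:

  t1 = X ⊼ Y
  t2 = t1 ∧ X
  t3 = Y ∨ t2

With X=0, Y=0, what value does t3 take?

t1 = 0 ⊼ 0 = 1
t2 = 1 ∧ 0 = 0
t3 = 0 ∨ 0 = 0

0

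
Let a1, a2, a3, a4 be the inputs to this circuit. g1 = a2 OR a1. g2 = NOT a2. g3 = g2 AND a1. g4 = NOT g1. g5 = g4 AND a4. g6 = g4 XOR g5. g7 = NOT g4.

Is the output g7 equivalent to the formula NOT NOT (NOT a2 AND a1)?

No

g1 = a2 OR a1
g4 = NOT g1 = NOT (a2 OR a1)
g7 = NOT g4 = NOT NOT (a2 OR a1)
At a1=0, a2=1, a3=0, a4=0: circuit gives 1, formula gives 0.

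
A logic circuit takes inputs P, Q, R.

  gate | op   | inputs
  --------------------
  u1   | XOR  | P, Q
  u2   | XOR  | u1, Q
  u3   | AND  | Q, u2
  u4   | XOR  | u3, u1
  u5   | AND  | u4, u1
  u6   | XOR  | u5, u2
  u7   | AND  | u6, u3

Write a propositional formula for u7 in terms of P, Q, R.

u1 = P XOR Q
u2 = u1 XOR Q = (P XOR Q) XOR Q
u3 = Q AND u2 = Q AND ((P XOR Q) XOR Q)
u4 = u3 XOR u1 = (Q AND ((P XOR Q) XOR Q)) XOR (P XOR Q)
u5 = u4 AND u1 = ((Q AND ((P XOR Q) XOR Q)) XOR (P XOR Q)) AND (P XOR Q)
u6 = u5 XOR u2 = (((Q AND ((P XOR Q) XOR Q)) XOR (P XOR Q)) AND (P XOR Q)) XOR ((P XOR Q) XOR Q)
u7 = u6 AND u3 = ((((Q AND ((P XOR Q) XOR Q)) XOR (P XOR Q)) AND (P XOR Q)) XOR ((P XOR Q) XOR Q)) AND (Q AND ((P XOR Q) XOR Q))

((((Q AND ((P XOR Q) XOR Q)) XOR (P XOR Q)) AND (P XOR Q)) XOR ((P XOR Q) XOR Q)) AND (Q AND ((P XOR Q) XOR Q))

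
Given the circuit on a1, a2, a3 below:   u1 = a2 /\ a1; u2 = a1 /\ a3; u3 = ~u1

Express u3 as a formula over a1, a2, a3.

u1 = a2 /\ a1
u3 = ~u1 = ~(a2 /\ a1)

~(a2 /\ a1)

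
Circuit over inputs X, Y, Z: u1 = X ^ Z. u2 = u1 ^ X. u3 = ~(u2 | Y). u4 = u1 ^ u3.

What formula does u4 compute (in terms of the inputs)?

(X ^ Z) ^ (~(((X ^ Z) ^ X) | Y))

u1 = X ^ Z
u2 = u1 ^ X = (X ^ Z) ^ X
u3 = ~(u2 | Y) = ~(((X ^ Z) ^ X) | Y)
u4 = u1 ^ u3 = (X ^ Z) ^ (~(((X ^ Z) ^ X) | Y))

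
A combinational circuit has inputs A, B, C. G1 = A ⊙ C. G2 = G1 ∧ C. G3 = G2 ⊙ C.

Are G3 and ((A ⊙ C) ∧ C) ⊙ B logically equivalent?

G1 = A ⊙ C
G2 = G1 ∧ C = (A ⊙ C) ∧ C
G3 = G2 ⊙ C = ((A ⊙ C) ∧ C) ⊙ C
At A=0, B=0, C=1: circuit gives 0, formula gives 1.

No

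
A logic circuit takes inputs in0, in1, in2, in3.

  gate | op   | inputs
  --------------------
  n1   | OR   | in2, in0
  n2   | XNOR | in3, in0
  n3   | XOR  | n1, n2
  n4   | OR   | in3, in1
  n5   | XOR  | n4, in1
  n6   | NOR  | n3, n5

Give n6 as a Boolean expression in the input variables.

n1 = in2 OR in0
n2 = in3 XNOR in0
n3 = n1 XOR n2 = (in2 OR in0) XOR (in3 XNOR in0)
n4 = in3 OR in1
n5 = n4 XOR in1 = (in3 OR in1) XOR in1
n6 = n3 NOR n5 = ((in2 OR in0) XOR (in3 XNOR in0)) NOR ((in3 OR in1) XOR in1)

((in2 OR in0) XOR (in3 XNOR in0)) NOR ((in3 OR in1) XOR in1)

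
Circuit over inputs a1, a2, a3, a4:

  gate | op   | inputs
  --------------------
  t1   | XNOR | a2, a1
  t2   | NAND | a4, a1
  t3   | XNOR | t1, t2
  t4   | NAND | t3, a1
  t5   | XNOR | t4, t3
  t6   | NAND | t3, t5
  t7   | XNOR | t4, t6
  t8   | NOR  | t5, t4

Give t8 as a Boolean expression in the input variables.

t1 = a2 XNOR a1
t2 = a4 NAND a1
t3 = t1 XNOR t2 = (a2 XNOR a1) XNOR (a4 NAND a1)
t4 = t3 NAND a1 = ((a2 XNOR a1) XNOR (a4 NAND a1)) NAND a1
t5 = t4 XNOR t3 = (((a2 XNOR a1) XNOR (a4 NAND a1)) NAND a1) XNOR ((a2 XNOR a1) XNOR (a4 NAND a1))
t8 = t5 NOR t4 = ((((a2 XNOR a1) XNOR (a4 NAND a1)) NAND a1) XNOR ((a2 XNOR a1) XNOR (a4 NAND a1))) NOR (((a2 XNOR a1) XNOR (a4 NAND a1)) NAND a1)

((((a2 XNOR a1) XNOR (a4 NAND a1)) NAND a1) XNOR ((a2 XNOR a1) XNOR (a4 NAND a1))) NOR (((a2 XNOR a1) XNOR (a4 NAND a1)) NAND a1)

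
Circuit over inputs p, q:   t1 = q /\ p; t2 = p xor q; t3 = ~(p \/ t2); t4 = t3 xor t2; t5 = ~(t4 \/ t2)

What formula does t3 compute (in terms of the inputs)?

~(p \/ (p xor q))

t2 = p xor q
t3 = ~(p \/ t2) = ~(p \/ (p xor q))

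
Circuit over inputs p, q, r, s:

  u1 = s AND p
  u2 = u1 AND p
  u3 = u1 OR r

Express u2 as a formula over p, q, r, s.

u1 = s AND p
u2 = u1 AND p = (s AND p) AND p

(s AND p) AND p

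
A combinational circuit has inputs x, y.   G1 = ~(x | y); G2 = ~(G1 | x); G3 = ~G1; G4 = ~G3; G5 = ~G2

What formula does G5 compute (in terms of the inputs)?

~(~((~(x | y)) | x))

G1 = ~(x | y)
G2 = ~(G1 | x) = ~((~(x | y)) | x)
G5 = ~G2 = ~(~((~(x | y)) | x))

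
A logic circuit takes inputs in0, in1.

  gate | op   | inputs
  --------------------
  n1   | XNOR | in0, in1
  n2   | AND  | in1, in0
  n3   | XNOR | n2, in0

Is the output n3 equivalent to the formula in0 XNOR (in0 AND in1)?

Yes

n2 = in1 AND in0
n3 = n2 XNOR in0 = (in1 AND in0) XNOR in0
At in0=1, in1=0: circuit gives 0, formula gives 0.
At in0=0, in1=0: circuit gives 1, formula gives 1.
Agrees on all 4 inputs.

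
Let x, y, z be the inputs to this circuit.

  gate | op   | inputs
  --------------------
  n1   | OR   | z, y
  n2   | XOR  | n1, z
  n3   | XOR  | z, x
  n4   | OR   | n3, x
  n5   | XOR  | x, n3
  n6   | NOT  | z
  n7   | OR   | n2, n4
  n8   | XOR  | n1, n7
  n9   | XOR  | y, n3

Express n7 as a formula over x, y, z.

n1 = z OR y
n2 = n1 XOR z = (z OR y) XOR z
n3 = z XOR x
n4 = n3 OR x = (z XOR x) OR x
n7 = n2 OR n4 = ((z OR y) XOR z) OR ((z XOR x) OR x)

((z OR y) XOR z) OR ((z XOR x) OR x)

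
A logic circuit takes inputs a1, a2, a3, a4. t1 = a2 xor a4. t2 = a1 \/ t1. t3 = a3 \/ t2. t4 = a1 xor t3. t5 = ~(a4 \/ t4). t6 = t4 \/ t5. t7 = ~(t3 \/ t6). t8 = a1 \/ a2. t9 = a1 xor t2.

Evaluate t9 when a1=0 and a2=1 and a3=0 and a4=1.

t1 = 1 xor 1 = 0
t2 = 0 \/ 0 = 0
t9 = 0 xor 0 = 0

0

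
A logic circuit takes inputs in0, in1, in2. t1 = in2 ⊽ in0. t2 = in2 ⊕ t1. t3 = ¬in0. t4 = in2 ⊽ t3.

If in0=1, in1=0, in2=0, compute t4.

t3 = ¬1 = 0
t4 = 0 ⊽ 0 = 1

1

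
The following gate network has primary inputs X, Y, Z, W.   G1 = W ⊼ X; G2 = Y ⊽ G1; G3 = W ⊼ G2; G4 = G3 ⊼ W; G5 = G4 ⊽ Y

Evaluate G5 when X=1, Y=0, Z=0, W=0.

G1 = 0 ⊼ 1 = 1
G2 = 0 ⊽ 1 = 0
G3 = 0 ⊼ 0 = 1
G4 = 1 ⊼ 0 = 1
G5 = 1 ⊽ 0 = 0

0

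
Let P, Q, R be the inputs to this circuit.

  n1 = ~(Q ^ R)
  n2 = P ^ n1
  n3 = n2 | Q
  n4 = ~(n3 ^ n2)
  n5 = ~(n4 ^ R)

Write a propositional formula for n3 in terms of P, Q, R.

(P ^ (~(Q ^ R))) | Q

n1 = ~(Q ^ R)
n2 = P ^ n1 = P ^ (~(Q ^ R))
n3 = n2 | Q = (P ^ (~(Q ^ R))) | Q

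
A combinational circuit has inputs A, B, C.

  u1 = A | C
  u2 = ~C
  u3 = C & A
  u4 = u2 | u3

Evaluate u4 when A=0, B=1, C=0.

u2 = ~0 = 1
u3 = 0 & 0 = 0
u4 = 1 | 0 = 1

1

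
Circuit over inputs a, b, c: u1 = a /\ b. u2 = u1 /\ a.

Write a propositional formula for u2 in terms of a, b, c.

(a /\ b) /\ a

u1 = a /\ b
u2 = u1 /\ a = (a /\ b) /\ a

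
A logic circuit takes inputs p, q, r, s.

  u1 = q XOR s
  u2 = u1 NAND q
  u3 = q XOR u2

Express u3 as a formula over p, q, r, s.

u1 = q XOR s
u2 = u1 NAND q = (q XOR s) NAND q
u3 = q XOR u2 = q XOR ((q XOR s) NAND q)

q XOR ((q XOR s) NAND q)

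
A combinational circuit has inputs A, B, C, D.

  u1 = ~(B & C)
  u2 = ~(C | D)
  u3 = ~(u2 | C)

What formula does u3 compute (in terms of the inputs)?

~((~(C | D)) | C)

u2 = ~(C | D)
u3 = ~(u2 | C) = ~((~(C | D)) | C)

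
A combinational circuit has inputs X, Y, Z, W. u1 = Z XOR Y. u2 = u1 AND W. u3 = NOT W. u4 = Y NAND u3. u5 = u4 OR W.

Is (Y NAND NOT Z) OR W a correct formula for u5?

No

u3 = NOT W
u4 = Y NAND u3 = Y NAND NOT W
u5 = u4 OR W = (Y NAND NOT W) OR W
At X=0, Y=1, Z=1, W=0: circuit gives 0, formula gives 1.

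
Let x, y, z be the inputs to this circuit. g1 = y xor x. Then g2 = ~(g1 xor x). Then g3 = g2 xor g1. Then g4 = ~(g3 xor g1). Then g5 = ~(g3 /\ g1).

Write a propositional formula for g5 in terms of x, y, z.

~(((~((y xor x) xor x)) xor (y xor x)) /\ (y xor x))

g1 = y xor x
g2 = ~(g1 xor x) = ~((y xor x) xor x)
g3 = g2 xor g1 = (~((y xor x) xor x)) xor (y xor x)
g5 = ~(g3 /\ g1) = ~(((~((y xor x) xor x)) xor (y xor x)) /\ (y xor x))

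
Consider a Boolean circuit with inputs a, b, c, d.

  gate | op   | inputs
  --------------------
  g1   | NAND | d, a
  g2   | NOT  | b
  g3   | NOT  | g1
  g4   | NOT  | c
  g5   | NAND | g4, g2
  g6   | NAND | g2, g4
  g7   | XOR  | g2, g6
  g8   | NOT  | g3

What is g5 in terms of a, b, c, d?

g2 = NOT b
g4 = NOT c
g5 = g4 NAND g2 = NOT c NAND NOT b

NOT c NAND NOT b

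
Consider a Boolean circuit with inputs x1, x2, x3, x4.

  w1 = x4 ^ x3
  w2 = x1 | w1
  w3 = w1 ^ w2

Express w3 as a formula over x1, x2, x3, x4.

(x4 ^ x3) ^ (x1 | (x4 ^ x3))

w1 = x4 ^ x3
w2 = x1 | w1 = x1 | (x4 ^ x3)
w3 = w1 ^ w2 = (x4 ^ x3) ^ (x1 | (x4 ^ x3))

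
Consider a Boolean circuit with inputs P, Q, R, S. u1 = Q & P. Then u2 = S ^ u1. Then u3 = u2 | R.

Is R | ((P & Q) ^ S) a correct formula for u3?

Yes

u1 = Q & P
u2 = S ^ u1 = S ^ (Q & P)
u3 = u2 | R = (S ^ (Q & P)) | R
At P=0, Q=0, R=0, S=0: circuit gives 0, formula gives 0.
At P=0, Q=0, R=0, S=1: circuit gives 1, formula gives 1.
Agrees on all 16 inputs.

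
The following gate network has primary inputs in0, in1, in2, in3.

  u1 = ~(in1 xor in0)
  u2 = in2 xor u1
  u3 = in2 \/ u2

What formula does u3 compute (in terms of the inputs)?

in2 \/ (in2 xor (~(in1 xor in0)))

u1 = ~(in1 xor in0)
u2 = in2 xor u1 = in2 xor (~(in1 xor in0))
u3 = in2 \/ u2 = in2 \/ (in2 xor (~(in1 xor in0)))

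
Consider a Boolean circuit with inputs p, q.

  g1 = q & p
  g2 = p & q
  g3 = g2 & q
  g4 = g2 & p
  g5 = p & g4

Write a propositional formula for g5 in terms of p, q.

g2 = p & q
g4 = g2 & p = (p & q) & p
g5 = p & g4 = p & ((p & q) & p)

p & ((p & q) & p)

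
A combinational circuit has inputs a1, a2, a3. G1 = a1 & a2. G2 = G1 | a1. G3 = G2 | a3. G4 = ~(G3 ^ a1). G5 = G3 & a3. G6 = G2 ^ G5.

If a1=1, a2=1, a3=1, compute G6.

G1 = 1 & 1 = 1
G2 = 1 | 1 = 1
G3 = 1 | 1 = 1
G5 = 1 & 1 = 1
G6 = 1 ^ 1 = 0

0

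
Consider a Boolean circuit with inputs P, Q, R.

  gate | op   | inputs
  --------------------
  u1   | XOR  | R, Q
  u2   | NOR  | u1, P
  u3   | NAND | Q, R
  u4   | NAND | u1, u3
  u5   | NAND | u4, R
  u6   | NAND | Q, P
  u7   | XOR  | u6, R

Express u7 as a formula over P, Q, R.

u6 = Q NAND P
u7 = u6 XOR R = (Q NAND P) XOR R

(Q NAND P) XOR R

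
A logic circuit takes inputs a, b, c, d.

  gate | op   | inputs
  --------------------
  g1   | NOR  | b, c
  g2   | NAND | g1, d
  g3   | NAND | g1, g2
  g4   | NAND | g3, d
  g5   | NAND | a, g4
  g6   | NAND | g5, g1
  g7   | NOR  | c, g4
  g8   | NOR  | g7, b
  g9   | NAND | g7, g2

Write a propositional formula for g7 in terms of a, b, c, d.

c NOR (((b NOR c) NAND ((b NOR c) NAND d)) NAND d)

g1 = b NOR c
g2 = g1 NAND d = (b NOR c) NAND d
g3 = g1 NAND g2 = (b NOR c) NAND ((b NOR c) NAND d)
g4 = g3 NAND d = ((b NOR c) NAND ((b NOR c) NAND d)) NAND d
g7 = c NOR g4 = c NOR (((b NOR c) NAND ((b NOR c) NAND d)) NAND d)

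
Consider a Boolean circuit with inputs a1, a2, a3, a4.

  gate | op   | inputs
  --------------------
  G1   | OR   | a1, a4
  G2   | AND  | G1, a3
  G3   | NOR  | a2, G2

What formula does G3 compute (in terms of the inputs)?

G1 = a1 OR a4
G2 = G1 AND a3 = (a1 OR a4) AND a3
G3 = a2 NOR G2 = a2 NOR ((a1 OR a4) AND a3)

a2 NOR ((a1 OR a4) AND a3)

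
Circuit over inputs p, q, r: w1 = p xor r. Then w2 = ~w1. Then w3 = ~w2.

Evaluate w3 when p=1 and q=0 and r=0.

w1 = 1 xor 0 = 1
w2 = ~1 = 0
w3 = ~0 = 1

1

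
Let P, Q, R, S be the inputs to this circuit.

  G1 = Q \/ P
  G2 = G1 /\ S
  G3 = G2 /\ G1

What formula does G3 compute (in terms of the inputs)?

((Q \/ P) /\ S) /\ (Q \/ P)

G1 = Q \/ P
G2 = G1 /\ S = (Q \/ P) /\ S
G3 = G2 /\ G1 = ((Q \/ P) /\ S) /\ (Q \/ P)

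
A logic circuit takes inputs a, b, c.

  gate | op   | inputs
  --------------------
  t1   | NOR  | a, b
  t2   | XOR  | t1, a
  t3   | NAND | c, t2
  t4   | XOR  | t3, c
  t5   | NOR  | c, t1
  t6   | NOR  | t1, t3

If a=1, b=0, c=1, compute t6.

t1 = 1 NOR 0 = 0
t2 = 0 XOR 1 = 1
t3 = 1 NAND 1 = 0
t6 = 0 NOR 0 = 1

1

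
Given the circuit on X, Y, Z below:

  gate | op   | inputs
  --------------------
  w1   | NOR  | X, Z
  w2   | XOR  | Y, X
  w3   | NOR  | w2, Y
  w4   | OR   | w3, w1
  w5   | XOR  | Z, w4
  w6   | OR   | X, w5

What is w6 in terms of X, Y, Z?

w1 = X NOR Z
w2 = Y XOR X
w3 = w2 NOR Y = (Y XOR X) NOR Y
w4 = w3 OR w1 = ((Y XOR X) NOR Y) OR (X NOR Z)
w5 = Z XOR w4 = Z XOR (((Y XOR X) NOR Y) OR (X NOR Z))
w6 = X OR w5 = X OR (Z XOR (((Y XOR X) NOR Y) OR (X NOR Z)))

X OR (Z XOR (((Y XOR X) NOR Y) OR (X NOR Z)))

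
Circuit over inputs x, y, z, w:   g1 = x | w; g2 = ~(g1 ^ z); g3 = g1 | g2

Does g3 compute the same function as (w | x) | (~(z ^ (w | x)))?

g1 = x | w
g2 = ~(g1 ^ z) = ~((x | w) ^ z)
g3 = g1 | g2 = (x | w) | (~((x | w) ^ z))
At x=0, y=0, z=1, w=0: circuit gives 0, formula gives 0.
At x=0, y=0, z=0, w=0: circuit gives 1, formula gives 1.
Agrees on all 16 inputs.

Yes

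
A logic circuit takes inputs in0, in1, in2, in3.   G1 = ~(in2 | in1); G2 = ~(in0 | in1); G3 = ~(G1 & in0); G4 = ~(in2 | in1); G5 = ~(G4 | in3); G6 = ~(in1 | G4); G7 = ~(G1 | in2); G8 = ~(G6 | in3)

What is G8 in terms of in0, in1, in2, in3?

~((~(in1 | (~(in2 | in1)))) | in3)

G4 = ~(in2 | in1)
G6 = ~(in1 | G4) = ~(in1 | (~(in2 | in1)))
G8 = ~(G6 | in3) = ~((~(in1 | (~(in2 | in1)))) | in3)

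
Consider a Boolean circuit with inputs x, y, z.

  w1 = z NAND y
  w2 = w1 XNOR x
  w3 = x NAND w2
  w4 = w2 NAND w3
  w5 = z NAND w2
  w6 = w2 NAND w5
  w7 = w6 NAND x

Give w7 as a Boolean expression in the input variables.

(((z NAND y) XNOR x) NAND (z NAND ((z NAND y) XNOR x))) NAND x

w1 = z NAND y
w2 = w1 XNOR x = (z NAND y) XNOR x
w5 = z NAND w2 = z NAND ((z NAND y) XNOR x)
w6 = w2 NAND w5 = ((z NAND y) XNOR x) NAND (z NAND ((z NAND y) XNOR x))
w7 = w6 NAND x = (((z NAND y) XNOR x) NAND (z NAND ((z NAND y) XNOR x))) NAND x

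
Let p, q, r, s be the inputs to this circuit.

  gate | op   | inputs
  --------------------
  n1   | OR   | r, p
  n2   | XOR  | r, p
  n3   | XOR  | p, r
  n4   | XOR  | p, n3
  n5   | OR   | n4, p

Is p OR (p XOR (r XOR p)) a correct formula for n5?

n3 = p XOR r
n4 = p XOR n3 = p XOR (p XOR r)
n5 = n4 OR p = (p XOR (p XOR r)) OR p
At p=0, q=0, r=0, s=0: circuit gives 0, formula gives 0.
At p=0, q=0, r=1, s=0: circuit gives 1, formula gives 1.
Agrees on all 16 inputs.

Yes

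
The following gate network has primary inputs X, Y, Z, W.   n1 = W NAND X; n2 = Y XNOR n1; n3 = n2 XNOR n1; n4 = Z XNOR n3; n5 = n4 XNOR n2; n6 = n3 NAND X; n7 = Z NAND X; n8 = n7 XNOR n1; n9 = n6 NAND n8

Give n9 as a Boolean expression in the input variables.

(((Y XNOR (W NAND X)) XNOR (W NAND X)) NAND X) NAND ((Z NAND X) XNOR (W NAND X))

n1 = W NAND X
n2 = Y XNOR n1 = Y XNOR (W NAND X)
n3 = n2 XNOR n1 = (Y XNOR (W NAND X)) XNOR (W NAND X)
n6 = n3 NAND X = ((Y XNOR (W NAND X)) XNOR (W NAND X)) NAND X
n7 = Z NAND X
n8 = n7 XNOR n1 = (Z NAND X) XNOR (W NAND X)
n9 = n6 NAND n8 = (((Y XNOR (W NAND X)) XNOR (W NAND X)) NAND X) NAND ((Z NAND X) XNOR (W NAND X))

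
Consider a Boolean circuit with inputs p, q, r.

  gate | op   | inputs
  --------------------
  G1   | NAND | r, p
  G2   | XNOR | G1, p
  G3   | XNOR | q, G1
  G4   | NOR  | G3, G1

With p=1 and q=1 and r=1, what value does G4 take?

G1 = 1 NAND 1 = 0
G3 = 1 XNOR 0 = 0
G4 = 0 NOR 0 = 1

1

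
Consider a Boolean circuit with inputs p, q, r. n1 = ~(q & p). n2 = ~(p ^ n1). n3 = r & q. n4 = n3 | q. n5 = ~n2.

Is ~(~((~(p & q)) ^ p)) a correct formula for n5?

n1 = ~(q & p)
n2 = ~(p ^ n1) = ~(p ^ (~(q & p)))
n5 = ~n2 = ~(~(p ^ (~(q & p))))
At p=1, q=0, r=0: circuit gives 0, formula gives 0.
At p=0, q=0, r=0: circuit gives 1, formula gives 1.
Agrees on all 8 inputs.

Yes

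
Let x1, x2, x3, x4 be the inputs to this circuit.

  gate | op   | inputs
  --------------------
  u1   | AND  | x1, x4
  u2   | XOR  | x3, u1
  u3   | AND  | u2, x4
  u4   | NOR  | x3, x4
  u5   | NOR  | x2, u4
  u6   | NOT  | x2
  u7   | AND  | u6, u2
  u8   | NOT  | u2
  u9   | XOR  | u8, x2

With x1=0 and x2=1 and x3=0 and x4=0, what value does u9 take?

0

u1 = 0 AND 0 = 0
u2 = 0 XOR 0 = 0
u8 = NOT 0 = 1
u9 = 1 XOR 1 = 0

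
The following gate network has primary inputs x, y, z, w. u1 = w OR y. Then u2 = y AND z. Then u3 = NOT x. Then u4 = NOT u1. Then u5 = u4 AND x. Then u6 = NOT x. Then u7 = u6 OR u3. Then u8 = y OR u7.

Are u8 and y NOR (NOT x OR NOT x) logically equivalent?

u3 = NOT x
u6 = NOT x
u7 = u6 OR u3 = NOT x OR NOT x
u8 = y OR u7 = y OR (NOT x OR NOT x)
At x=0, y=0, z=0, w=0: circuit gives 1, formula gives 0.

No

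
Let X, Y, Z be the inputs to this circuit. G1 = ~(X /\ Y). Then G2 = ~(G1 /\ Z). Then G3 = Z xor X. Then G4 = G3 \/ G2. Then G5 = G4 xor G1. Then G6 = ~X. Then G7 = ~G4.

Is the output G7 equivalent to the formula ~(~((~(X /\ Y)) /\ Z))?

G1 = ~(X /\ Y)
G2 = ~(G1 /\ Z) = ~((~(X /\ Y)) /\ Z)
G3 = Z xor X
G4 = G3 \/ G2 = (Z xor X) \/ (~((~(X /\ Y)) /\ Z))
G7 = ~G4 = ~((Z xor X) \/ (~((~(X /\ Y)) /\ Z)))
At X=0, Y=0, Z=1: circuit gives 0, formula gives 1.

No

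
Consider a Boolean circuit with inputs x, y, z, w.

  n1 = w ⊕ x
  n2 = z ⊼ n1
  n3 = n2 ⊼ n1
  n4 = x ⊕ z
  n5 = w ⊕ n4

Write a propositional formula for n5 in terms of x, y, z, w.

w ⊕ (x ⊕ z)

n4 = x ⊕ z
n5 = w ⊕ n4 = w ⊕ (x ⊕ z)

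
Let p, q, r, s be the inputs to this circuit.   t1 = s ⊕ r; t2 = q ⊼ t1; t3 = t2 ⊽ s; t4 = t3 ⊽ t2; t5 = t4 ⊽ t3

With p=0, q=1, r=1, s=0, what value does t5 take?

t1 = 0 ⊕ 1 = 1
t2 = 1 ⊼ 1 = 0
t3 = 0 ⊽ 0 = 1
t4 = 1 ⊽ 0 = 0
t5 = 0 ⊽ 1 = 0

0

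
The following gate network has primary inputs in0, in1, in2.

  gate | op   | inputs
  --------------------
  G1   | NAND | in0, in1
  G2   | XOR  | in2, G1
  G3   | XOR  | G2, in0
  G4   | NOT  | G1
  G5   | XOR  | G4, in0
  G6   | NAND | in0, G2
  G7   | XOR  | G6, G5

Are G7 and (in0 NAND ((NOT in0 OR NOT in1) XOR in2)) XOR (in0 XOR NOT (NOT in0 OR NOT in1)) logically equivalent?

Yes

G1 = in0 NAND in1
G2 = in2 XOR G1 = in2 XOR (in0 NAND in1)
G4 = NOT G1 = NOT (in0 NAND in1)
G5 = G4 XOR in0 = NOT (in0 NAND in1) XOR in0
G6 = in0 NAND G2 = in0 NAND (in2 XOR (in0 NAND in1))
G7 = G6 XOR G5 = (in0 NAND (in2 XOR (in0 NAND in1))) XOR (NOT (in0 NAND in1) XOR in0)
At in0=1, in1=0, in2=1: circuit gives 0, formula gives 0.
At in0=0, in1=0, in2=0: circuit gives 1, formula gives 1.
Agrees on all 8 inputs.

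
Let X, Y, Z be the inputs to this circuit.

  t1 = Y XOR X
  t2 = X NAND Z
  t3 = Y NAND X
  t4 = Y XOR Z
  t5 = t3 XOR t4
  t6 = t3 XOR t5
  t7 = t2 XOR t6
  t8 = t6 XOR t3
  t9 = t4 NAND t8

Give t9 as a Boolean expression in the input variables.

(Y XOR Z) NAND (((Y NAND X) XOR ((Y NAND X) XOR (Y XOR Z))) XOR (Y NAND X))

t3 = Y NAND X
t4 = Y XOR Z
t5 = t3 XOR t4 = (Y NAND X) XOR (Y XOR Z)
t6 = t3 XOR t5 = (Y NAND X) XOR ((Y NAND X) XOR (Y XOR Z))
t8 = t6 XOR t3 = ((Y NAND X) XOR ((Y NAND X) XOR (Y XOR Z))) XOR (Y NAND X)
t9 = t4 NAND t8 = (Y XOR Z) NAND (((Y NAND X) XOR ((Y NAND X) XOR (Y XOR Z))) XOR (Y NAND X))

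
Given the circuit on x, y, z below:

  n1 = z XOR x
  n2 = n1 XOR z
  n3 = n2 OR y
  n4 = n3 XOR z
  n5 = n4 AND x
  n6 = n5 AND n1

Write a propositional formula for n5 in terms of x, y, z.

((((z XOR x) XOR z) OR y) XOR z) AND x

n1 = z XOR x
n2 = n1 XOR z = (z XOR x) XOR z
n3 = n2 OR y = ((z XOR x) XOR z) OR y
n4 = n3 XOR z = (((z XOR x) XOR z) OR y) XOR z
n5 = n4 AND x = ((((z XOR x) XOR z) OR y) XOR z) AND x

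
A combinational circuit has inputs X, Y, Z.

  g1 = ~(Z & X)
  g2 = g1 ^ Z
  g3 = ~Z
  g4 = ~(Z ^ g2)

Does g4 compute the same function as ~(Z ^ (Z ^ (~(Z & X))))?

Yes

g1 = ~(Z & X)
g2 = g1 ^ Z = (~(Z & X)) ^ Z
g4 = ~(Z ^ g2) = ~(Z ^ ((~(Z & X)) ^ Z))
At X=0, Y=0, Z=0: circuit gives 0, formula gives 0.
At X=1, Y=0, Z=1: circuit gives 1, formula gives 1.
Agrees on all 8 inputs.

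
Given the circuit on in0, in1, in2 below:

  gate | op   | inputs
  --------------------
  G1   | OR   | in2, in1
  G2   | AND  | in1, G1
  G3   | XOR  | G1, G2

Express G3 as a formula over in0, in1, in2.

(in2 OR in1) XOR (in1 AND (in2 OR in1))

G1 = in2 OR in1
G2 = in1 AND G1 = in1 AND (in2 OR in1)
G3 = G1 XOR G2 = (in2 OR in1) XOR (in1 AND (in2 OR in1))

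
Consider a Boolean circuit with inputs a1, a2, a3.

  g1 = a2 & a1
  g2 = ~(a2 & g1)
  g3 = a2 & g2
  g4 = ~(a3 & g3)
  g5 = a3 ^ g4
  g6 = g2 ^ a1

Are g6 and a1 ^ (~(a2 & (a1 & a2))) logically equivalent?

Yes

g1 = a2 & a1
g2 = ~(a2 & g1) = ~(a2 & (a2 & a1))
g6 = g2 ^ a1 = (~(a2 & (a2 & a1))) ^ a1
At a1=1, a2=0, a3=0: circuit gives 0, formula gives 0.
At a1=0, a2=0, a3=0: circuit gives 1, formula gives 1.
Agrees on all 8 inputs.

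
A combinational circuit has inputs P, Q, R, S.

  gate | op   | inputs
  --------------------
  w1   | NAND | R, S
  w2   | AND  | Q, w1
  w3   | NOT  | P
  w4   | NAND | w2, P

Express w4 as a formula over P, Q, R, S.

w1 = R NAND S
w2 = Q AND w1 = Q AND (R NAND S)
w4 = w2 NAND P = (Q AND (R NAND S)) NAND P

(Q AND (R NAND S)) NAND P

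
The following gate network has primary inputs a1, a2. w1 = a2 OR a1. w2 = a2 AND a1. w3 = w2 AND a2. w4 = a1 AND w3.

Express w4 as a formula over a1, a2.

a1 AND ((a2 AND a1) AND a2)

w2 = a2 AND a1
w3 = w2 AND a2 = (a2 AND a1) AND a2
w4 = a1 AND w3 = a1 AND ((a2 AND a1) AND a2)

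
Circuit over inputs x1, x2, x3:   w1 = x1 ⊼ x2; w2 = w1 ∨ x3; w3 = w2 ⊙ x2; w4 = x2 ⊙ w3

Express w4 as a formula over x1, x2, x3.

x2 ⊙ (((x1 ⊼ x2) ∨ x3) ⊙ x2)

w1 = x1 ⊼ x2
w2 = w1 ∨ x3 = (x1 ⊼ x2) ∨ x3
w3 = w2 ⊙ x2 = ((x1 ⊼ x2) ∨ x3) ⊙ x2
w4 = x2 ⊙ w3 = x2 ⊙ (((x1 ⊼ x2) ∨ x3) ⊙ x2)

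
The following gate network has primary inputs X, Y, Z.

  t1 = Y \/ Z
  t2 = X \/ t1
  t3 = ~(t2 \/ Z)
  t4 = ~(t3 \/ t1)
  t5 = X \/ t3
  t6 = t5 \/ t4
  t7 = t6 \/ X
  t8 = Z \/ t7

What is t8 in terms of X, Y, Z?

t1 = Y \/ Z
t2 = X \/ t1 = X \/ (Y \/ Z)
t3 = ~(t2 \/ Z) = ~((X \/ (Y \/ Z)) \/ Z)
t4 = ~(t3 \/ t1) = ~((~((X \/ (Y \/ Z)) \/ Z)) \/ (Y \/ Z))
t5 = X \/ t3 = X \/ (~((X \/ (Y \/ Z)) \/ Z))
t6 = t5 \/ t4 = (X \/ (~((X \/ (Y \/ Z)) \/ Z))) \/ (~((~((X \/ (Y \/ Z)) \/ Z)) \/ (Y \/ Z)))
t7 = t6 \/ X = ((X \/ (~((X \/ (Y \/ Z)) \/ Z))) \/ (~((~((X \/ (Y \/ Z)) \/ Z)) \/ (Y \/ Z)))) \/ X
t8 = Z \/ t7 = Z \/ (((X \/ (~((X \/ (Y \/ Z)) \/ Z))) \/ (~((~((X \/ (Y \/ Z)) \/ Z)) \/ (Y \/ Z)))) \/ X)

Z \/ (((X \/ (~((X \/ (Y \/ Z)) \/ Z))) \/ (~((~((X \/ (Y \/ Z)) \/ Z)) \/ (Y \/ Z)))) \/ X)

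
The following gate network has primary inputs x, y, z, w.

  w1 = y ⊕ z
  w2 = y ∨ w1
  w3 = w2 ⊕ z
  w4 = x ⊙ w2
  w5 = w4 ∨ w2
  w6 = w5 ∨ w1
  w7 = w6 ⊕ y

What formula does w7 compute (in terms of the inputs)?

w1 = y ⊕ z
w2 = y ∨ w1 = y ∨ (y ⊕ z)
w4 = x ⊙ w2 = x ⊙ (y ∨ (y ⊕ z))
w5 = w4 ∨ w2 = (x ⊙ (y ∨ (y ⊕ z))) ∨ (y ∨ (y ⊕ z))
w6 = w5 ∨ w1 = ((x ⊙ (y ∨ (y ⊕ z))) ∨ (y ∨ (y ⊕ z))) ∨ (y ⊕ z)
w7 = w6 ⊕ y = (((x ⊙ (y ∨ (y ⊕ z))) ∨ (y ∨ (y ⊕ z))) ∨ (y ⊕ z)) ⊕ y

(((x ⊙ (y ∨ (y ⊕ z))) ∨ (y ∨ (y ⊕ z))) ∨ (y ⊕ z)) ⊕ y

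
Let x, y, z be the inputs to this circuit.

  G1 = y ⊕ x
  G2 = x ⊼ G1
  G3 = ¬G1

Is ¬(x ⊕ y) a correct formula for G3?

Yes

G1 = y ⊕ x
G3 = ¬G1 = ¬(y ⊕ x)
At x=0, y=1, z=0: circuit gives 0, formula gives 0.
At x=0, y=0, z=0: circuit gives 1, formula gives 1.
Agrees on all 8 inputs.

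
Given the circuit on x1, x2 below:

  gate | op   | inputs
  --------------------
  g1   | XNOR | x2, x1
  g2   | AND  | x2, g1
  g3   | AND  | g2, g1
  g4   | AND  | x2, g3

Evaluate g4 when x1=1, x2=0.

g1 = 0 XNOR 1 = 0
g2 = 0 AND 0 = 0
g3 = 0 AND 0 = 0
g4 = 0 AND 0 = 0

0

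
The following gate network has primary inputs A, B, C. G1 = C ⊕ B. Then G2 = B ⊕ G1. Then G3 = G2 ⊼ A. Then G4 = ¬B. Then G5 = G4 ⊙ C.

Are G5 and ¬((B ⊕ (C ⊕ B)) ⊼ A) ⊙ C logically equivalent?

No

G4 = ¬B
G5 = G4 ⊙ C = ¬B ⊙ C
At A=0, B=0, C=0: circuit gives 0, formula gives 1.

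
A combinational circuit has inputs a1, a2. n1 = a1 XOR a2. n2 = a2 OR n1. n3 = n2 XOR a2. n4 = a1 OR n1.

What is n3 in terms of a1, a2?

(a2 OR (a1 XOR a2)) XOR a2

n1 = a1 XOR a2
n2 = a2 OR n1 = a2 OR (a1 XOR a2)
n3 = n2 XOR a2 = (a2 OR (a1 XOR a2)) XOR a2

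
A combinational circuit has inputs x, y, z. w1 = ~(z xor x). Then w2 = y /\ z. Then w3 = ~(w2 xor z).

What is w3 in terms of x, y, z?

~((y /\ z) xor z)

w2 = y /\ z
w3 = ~(w2 xor z) = ~((y /\ z) xor z)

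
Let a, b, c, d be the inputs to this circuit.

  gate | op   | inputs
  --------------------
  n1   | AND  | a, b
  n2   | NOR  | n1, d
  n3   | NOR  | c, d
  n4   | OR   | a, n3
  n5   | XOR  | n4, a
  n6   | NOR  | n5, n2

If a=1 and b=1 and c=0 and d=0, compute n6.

n1 = 1 AND 1 = 1
n2 = 1 NOR 0 = 0
n3 = 0 NOR 0 = 1
n4 = 1 OR 1 = 1
n5 = 1 XOR 1 = 0
n6 = 0 NOR 0 = 1

1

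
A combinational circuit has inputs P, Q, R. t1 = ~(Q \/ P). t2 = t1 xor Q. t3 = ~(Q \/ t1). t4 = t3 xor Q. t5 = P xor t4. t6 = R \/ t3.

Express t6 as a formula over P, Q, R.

R \/ (~(Q \/ (~(Q \/ P))))

t1 = ~(Q \/ P)
t3 = ~(Q \/ t1) = ~(Q \/ (~(Q \/ P)))
t6 = R \/ t3 = R \/ (~(Q \/ (~(Q \/ P))))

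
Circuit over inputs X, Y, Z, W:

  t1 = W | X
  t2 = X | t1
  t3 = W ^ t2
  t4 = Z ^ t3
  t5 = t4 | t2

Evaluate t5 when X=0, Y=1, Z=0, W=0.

t1 = 0 | 0 = 0
t2 = 0 | 0 = 0
t3 = 0 ^ 0 = 0
t4 = 0 ^ 0 = 0
t5 = 0 | 0 = 0

0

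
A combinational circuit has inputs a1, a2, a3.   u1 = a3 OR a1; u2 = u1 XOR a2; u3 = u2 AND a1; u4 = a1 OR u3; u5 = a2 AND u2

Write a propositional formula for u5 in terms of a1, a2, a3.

a2 AND ((a3 OR a1) XOR a2)

u1 = a3 OR a1
u2 = u1 XOR a2 = (a3 OR a1) XOR a2
u5 = a2 AND u2 = a2 AND ((a3 OR a1) XOR a2)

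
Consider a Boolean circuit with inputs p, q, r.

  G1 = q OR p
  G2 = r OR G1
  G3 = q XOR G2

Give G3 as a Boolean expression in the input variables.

G1 = q OR p
G2 = r OR G1 = r OR (q OR p)
G3 = q XOR G2 = q XOR (r OR (q OR p))

q XOR (r OR (q OR p))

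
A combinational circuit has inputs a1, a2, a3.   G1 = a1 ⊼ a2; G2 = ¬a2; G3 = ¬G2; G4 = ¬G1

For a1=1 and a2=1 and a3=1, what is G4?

G1 = 1 ⊼ 1 = 0
G4 = ¬0 = 1

1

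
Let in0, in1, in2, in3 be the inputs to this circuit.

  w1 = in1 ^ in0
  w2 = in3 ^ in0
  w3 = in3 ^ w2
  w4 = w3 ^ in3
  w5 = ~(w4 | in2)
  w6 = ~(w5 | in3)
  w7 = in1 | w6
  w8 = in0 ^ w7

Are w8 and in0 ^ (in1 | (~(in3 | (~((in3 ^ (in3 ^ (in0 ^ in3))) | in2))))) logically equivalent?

Yes

w2 = in3 ^ in0
w3 = in3 ^ w2 = in3 ^ (in3 ^ in0)
w4 = w3 ^ in3 = (in3 ^ (in3 ^ in0)) ^ in3
w5 = ~(w4 | in2) = ~(((in3 ^ (in3 ^ in0)) ^ in3) | in2)
w6 = ~(w5 | in3) = ~((~(((in3 ^ (in3 ^ in0)) ^ in3) | in2)) | in3)
w7 = in1 | w6 = in1 | (~((~(((in3 ^ (in3 ^ in0)) ^ in3) | in2)) | in3))
w8 = in0 ^ w7 = in0 ^ (in1 | (~((~(((in3 ^ (in3 ^ in0)) ^ in3) | in2)) | in3)))
At in0=0, in1=0, in2=0, in3=0: circuit gives 0, formula gives 0.
At in0=0, in1=0, in2=1, in3=0: circuit gives 1, formula gives 1.
Agrees on all 16 inputs.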